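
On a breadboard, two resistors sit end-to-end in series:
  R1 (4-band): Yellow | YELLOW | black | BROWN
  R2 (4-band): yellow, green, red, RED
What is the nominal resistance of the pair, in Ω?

4544 Ω

R1: yellow, yellow → 44; black ×1 → 44 Ω.
R2: yellow, green → 45; red ×10^2 → 4500 Ω.
Series: 44 + 4500 = 4544 Ω.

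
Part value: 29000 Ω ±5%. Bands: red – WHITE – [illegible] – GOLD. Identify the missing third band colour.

29000 Ω = 29 × 10^3.
The third band is the multiplier, 10^3, which is orange.

orange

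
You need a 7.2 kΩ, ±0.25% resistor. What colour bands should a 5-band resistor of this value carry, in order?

violet, red, black, brown, blue

7200 Ω = 720 × 10^1.
7 → violet
2 → red
0 → black
Multiplier 10^1 → brown.
±0.25% tolerance → blue.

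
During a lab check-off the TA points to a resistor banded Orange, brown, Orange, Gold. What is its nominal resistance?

Orange → 3 (first significant figure)
Brown → 1 (second significant figure)
Orange → ×10^3 multiplier
31 × 1000 = 31000 Ω

31000 Ω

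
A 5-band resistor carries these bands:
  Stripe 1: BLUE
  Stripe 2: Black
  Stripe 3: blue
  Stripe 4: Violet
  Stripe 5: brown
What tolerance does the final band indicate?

±1%

The last band, brown, is the tolerance band.
Brown corresponds to ±1%.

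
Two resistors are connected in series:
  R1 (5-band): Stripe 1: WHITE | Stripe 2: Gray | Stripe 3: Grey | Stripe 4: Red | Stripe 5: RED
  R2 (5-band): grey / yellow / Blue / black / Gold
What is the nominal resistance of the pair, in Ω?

99646 Ω

R1: white, grey, grey → 988; red ×10^2 → 98800 Ω.
R2: grey, yellow, blue → 846; black ×1 → 846 Ω.
Series: 98800 + 846 = 99646 Ω.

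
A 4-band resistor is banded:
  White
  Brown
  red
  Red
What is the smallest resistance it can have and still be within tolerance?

White → 9 (first significant figure)
Brown → 1 (second significant figure)
Red → ×10^2 multiplier
Red → ±2% tolerance
91 × 100 = 9100 Ω
Smallest = 9100 × (1 − 2/100) = 8918 Ω.

8918 Ω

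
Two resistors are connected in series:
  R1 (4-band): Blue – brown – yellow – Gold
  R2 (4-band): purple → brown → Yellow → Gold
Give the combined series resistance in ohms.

1320000 Ω

R1: blue, brown → 61; yellow ×10^4 → 610000 Ω.
R2: violet, brown → 71; yellow ×10^4 → 710000 Ω.
Series: 610000 + 710000 = 1320000 Ω.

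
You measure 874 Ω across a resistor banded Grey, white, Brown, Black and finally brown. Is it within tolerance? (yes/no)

no

Grey → 8 (first significant figure)
White → 9 (second significant figure)
Brown → 1 (third significant figure)
Black → ×1 multiplier
Brown → ±1% tolerance
891 × 1 = 891 Ω
Allowed range: 882.09 Ω to 899.91 Ω.
874 Ω lies outside that range.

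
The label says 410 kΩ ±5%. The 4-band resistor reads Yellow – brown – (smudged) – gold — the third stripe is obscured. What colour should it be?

410000 Ω = 41 × 10^4.
The third band is the multiplier, 10^4, which is yellow.

yellow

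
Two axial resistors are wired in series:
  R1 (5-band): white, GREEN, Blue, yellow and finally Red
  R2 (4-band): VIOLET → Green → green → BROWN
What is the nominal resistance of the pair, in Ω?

R1: white, green, blue → 956; yellow ×10^4 → 9560000 Ω.
R2: violet, green → 75; green ×10^5 → 7500000 Ω.
Series: 9560000 + 7500000 = 17060000 Ω.

17060000 Ω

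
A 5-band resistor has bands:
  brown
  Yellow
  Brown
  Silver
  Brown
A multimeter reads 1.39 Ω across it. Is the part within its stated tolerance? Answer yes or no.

no

Brown → 1 (first significant figure)
Yellow → 4 (second significant figure)
Brown → 1 (third significant figure)
Silver → ×0.01 multiplier
Brown → ±1% tolerance
141 × 0.01 = 1.41 Ω
Allowed range: 1.3959 Ω to 1.4241 Ω.
1.39 Ω lies outside that range.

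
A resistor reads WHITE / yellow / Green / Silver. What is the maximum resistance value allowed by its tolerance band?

10340000 Ω

White → 9 (first significant figure)
Yellow → 4 (second significant figure)
Green → ×10^5 multiplier
Silver → ±10% tolerance
94 × 100000 = 9400000 Ω
Maximum = 9400000 × (1 + 10/100) = 10340000 Ω.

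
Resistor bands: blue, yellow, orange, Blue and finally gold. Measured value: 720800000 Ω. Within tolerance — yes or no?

Blue → 6 (first significant figure)
Yellow → 4 (second significant figure)
Orange → 3 (third significant figure)
Blue → ×10^6 multiplier
Gold → ±5% tolerance
643 × 1000000 = 643000000 Ω
Allowed range: 610850000 Ω to 675150000 Ω.
720800000 Ω lies outside that range.

no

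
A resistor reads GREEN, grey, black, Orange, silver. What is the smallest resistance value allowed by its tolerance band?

Green → 5 (first significant figure)
Grey → 8 (second significant figure)
Black → 0 (third significant figure)
Orange → ×10^3 multiplier
Silver → ±10% tolerance
580 × 1000 = 580000 Ω
Smallest = 580000 × (1 − 10/100) = 522000 Ω.

522000 Ω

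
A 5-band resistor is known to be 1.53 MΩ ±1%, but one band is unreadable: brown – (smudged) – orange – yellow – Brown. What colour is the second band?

green

1530000 Ω = 153 × 10^4.
The second band gives digit 5 of the significand, and 5 is green.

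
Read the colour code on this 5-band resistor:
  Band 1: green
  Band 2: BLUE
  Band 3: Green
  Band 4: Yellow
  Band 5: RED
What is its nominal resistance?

Green → 5 (first significant figure)
Blue → 6 (second significant figure)
Green → 5 (third significant figure)
Yellow → ×10^4 multiplier
565 × 10000 = 5650000 Ω

5650000 Ω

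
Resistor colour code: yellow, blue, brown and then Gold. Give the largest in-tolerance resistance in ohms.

483 Ω

Yellow → 4 (first significant figure)
Blue → 6 (second significant figure)
Brown → ×10 multiplier
Gold → ±5% tolerance
46 × 10 = 460 Ω
Largest = 460 × (1 + 5/100) = 483 Ω.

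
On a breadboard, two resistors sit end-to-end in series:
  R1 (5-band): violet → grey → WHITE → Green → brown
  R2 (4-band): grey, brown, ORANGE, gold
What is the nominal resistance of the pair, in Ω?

R1: violet, grey, white → 789; green ×10^5 → 78900000 Ω.
R2: grey, brown → 81; orange ×10^3 → 81000 Ω.
Series: 78900000 + 81000 = 78981000 Ω.

78981000 Ω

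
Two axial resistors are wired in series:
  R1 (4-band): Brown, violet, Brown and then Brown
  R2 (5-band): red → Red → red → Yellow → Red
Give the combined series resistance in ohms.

2220170 Ω

R1: brown, violet → 17; brown ×10 → 170 Ω.
R2: red, red, red → 222; yellow ×10^4 → 2220000 Ω.
Series: 170 + 2220000 = 2220170 Ω.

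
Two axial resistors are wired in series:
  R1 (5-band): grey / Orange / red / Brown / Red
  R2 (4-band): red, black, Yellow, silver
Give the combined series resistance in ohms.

208320 Ω

R1: grey, orange, red → 832; brown ×10 → 8320 Ω.
R2: red, black → 20; yellow ×10^4 → 200000 Ω.
Series: 8320 + 200000 = 208320 Ω.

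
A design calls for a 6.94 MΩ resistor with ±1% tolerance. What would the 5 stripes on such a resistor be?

blue, white, yellow, yellow, brown

6940000 Ω = 694 × 10^4.
6 → blue
9 → white
4 → yellow
Multiplier 10^4 → yellow.
±1% tolerance → brown.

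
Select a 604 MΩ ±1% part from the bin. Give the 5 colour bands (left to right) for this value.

604000000 Ω = 604 × 10^6.
6 → blue
0 → black
4 → yellow
Multiplier 10^6 → blue.
±1% tolerance → brown.

blue, black, yellow, blue, brown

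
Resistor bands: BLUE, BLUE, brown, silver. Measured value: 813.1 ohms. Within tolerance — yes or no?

Blue → 6 (first significant figure)
Blue → 6 (second significant figure)
Brown → ×10 multiplier
Silver → ±10% tolerance
66 × 10 = 660 Ω
Allowed range: 594 Ω to 726 Ω.
813.1 ohms lies outside that range.

no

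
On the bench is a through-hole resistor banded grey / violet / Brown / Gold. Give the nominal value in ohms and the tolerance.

870 Ω ±5%

Grey → 8 (first significant figure)
Violet → 7 (second significant figure)
Brown → ×10 multiplier
Gold → ±5% tolerance
87 × 10 = 870 Ω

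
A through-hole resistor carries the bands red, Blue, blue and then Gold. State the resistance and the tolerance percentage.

26000000 Ω ±5%

Red → 2 (first significant figure)
Blue → 6 (second significant figure)
Blue → ×10^6 multiplier
Gold → ±5% tolerance
26 × 1000000 = 26000000 Ω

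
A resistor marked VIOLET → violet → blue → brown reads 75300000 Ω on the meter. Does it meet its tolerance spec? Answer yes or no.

no

Violet → 7 (first significant figure)
Violet → 7 (second significant figure)
Blue → ×10^6 multiplier
Brown → ±1% tolerance
77 × 1000000 = 77000000 Ω
Allowed range: 76230000 Ω to 77770000 Ω.
75300000 Ω lies outside that range.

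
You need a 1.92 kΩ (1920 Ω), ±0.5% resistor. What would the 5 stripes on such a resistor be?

1920 Ω = 192 × 10^1.
1 → brown
9 → white
2 → red
Multiplier 10^1 → brown.
±0.5% tolerance → green.

brown, white, red, brown, green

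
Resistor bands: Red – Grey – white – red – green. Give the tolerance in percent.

±0.5%

The last band, green, is the tolerance band.
Green corresponds to ±0.5%.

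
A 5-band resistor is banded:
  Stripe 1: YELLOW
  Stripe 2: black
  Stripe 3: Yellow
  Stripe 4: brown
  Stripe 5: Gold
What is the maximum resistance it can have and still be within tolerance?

4242 Ω

Yellow → 4 (first significant figure)
Black → 0 (second significant figure)
Yellow → 4 (third significant figure)
Brown → ×10 multiplier
Gold → ±5% tolerance
404 × 10 = 4040 Ω
Maximum = 4040 × (1 + 5/100) = 4242 Ω.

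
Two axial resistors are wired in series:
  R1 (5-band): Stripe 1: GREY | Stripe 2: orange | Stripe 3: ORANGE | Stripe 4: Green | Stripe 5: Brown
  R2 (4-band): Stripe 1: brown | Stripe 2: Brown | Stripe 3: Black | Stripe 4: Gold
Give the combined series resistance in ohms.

83300011 Ω

R1: grey, orange, orange → 833; green ×10^5 → 83300000 Ω.
R2: brown, brown → 11; black ×1 → 11 Ω.
Series: 83300000 + 11 = 83300011 Ω.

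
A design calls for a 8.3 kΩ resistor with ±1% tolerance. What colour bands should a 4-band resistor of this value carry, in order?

8300 Ω = 83 × 10^2.
8 → grey
3 → orange
Multiplier 10^2 → red.
±1% tolerance → brown.

grey, orange, red, brown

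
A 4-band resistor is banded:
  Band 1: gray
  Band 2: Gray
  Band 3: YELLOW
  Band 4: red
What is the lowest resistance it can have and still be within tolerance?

862400 Ω

Grey → 8 (first significant figure)
Grey → 8 (second significant figure)
Yellow → ×10^4 multiplier
Red → ±2% tolerance
88 × 10000 = 880000 Ω
Lowest = 880000 × (1 − 2/100) = 862400 Ω.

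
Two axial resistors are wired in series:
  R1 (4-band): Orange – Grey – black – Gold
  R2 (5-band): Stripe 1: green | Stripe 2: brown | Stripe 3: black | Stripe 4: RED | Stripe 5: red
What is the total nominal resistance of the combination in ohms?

51038 Ω

R1: orange, grey → 38; black ×1 → 38 Ω.
R2: green, brown, black → 510; red ×10^2 → 51000 Ω.
Series: 38 + 51000 = 51038 Ω.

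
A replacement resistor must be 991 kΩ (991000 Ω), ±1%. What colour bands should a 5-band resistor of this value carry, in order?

white, white, brown, orange, brown

991000 Ω = 991 × 10^3.
9 → white
9 → white
1 → brown
Multiplier 10^3 → orange.
±1% tolerance → brown.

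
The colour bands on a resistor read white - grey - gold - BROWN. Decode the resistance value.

White → 9 (first significant figure)
Grey → 8 (second significant figure)
Gold → ×0.1 multiplier
98 × 0.1 = 9.8 Ω

9.8 Ω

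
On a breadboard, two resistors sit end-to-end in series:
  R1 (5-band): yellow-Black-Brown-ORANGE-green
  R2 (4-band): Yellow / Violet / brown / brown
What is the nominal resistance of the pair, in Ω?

401470 Ω

R1: yellow, black, brown → 401; orange ×10^3 → 401000 Ω.
R2: yellow, violet → 47; brown ×10 → 470 Ω.
Series: 401000 + 470 = 401470 Ω.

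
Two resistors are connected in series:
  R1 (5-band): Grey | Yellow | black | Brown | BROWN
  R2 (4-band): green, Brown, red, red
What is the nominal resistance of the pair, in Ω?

13500 Ω

R1: grey, yellow, black → 840; brown ×10 → 8400 Ω.
R2: green, brown → 51; red ×10^2 → 5100 Ω.
Series: 8400 + 5100 = 13500 Ω.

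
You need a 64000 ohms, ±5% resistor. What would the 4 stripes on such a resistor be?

blue, yellow, orange, gold

64000 Ω = 64 × 10^3.
6 → blue
4 → yellow
Multiplier 10^3 → orange.
±5% tolerance → gold.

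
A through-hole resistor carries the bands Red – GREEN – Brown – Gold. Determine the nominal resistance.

250 Ω

Red → 2 (first significant figure)
Green → 5 (second significant figure)
Brown → ×10 multiplier
25 × 10 = 250 Ω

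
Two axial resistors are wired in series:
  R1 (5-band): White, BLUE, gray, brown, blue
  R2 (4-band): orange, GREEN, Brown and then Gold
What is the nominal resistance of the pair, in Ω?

10030 Ω

R1: white, blue, grey → 968; brown ×10 → 9680 Ω.
R2: orange, green → 35; brown ×10 → 350 Ω.
Series: 9680 + 350 = 10030 Ω.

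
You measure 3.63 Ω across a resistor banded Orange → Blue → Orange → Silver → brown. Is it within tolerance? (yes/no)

Orange → 3 (first significant figure)
Blue → 6 (second significant figure)
Orange → 3 (third significant figure)
Silver → ×0.01 multiplier
Brown → ±1% tolerance
363 × 0.01 = 3.63 Ω
Allowed range: 3.5937 Ω to 3.6663 Ω.
3.63 Ω lies inside that range.

yes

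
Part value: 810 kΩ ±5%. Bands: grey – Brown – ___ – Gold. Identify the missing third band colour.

yellow

810000 Ω = 81 × 10^4.
The third band is the multiplier, 10^4, which is yellow.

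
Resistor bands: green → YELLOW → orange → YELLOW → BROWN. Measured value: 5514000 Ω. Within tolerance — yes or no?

no

Green → 5 (first significant figure)
Yellow → 4 (second significant figure)
Orange → 3 (third significant figure)
Yellow → ×10^4 multiplier
Brown → ±1% tolerance
543 × 10000 = 5430000 Ω
Allowed range: 5375700 Ω to 5484300 Ω.
5514000 Ω lies outside that range.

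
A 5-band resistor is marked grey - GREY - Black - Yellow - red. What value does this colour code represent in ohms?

8800000 Ω

Grey → 8 (first significant figure)
Grey → 8 (second significant figure)
Black → 0 (third significant figure)
Yellow → ×10^4 multiplier
880 × 10000 = 8800000 Ω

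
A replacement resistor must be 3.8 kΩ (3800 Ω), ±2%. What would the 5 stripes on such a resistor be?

orange, grey, black, brown, red

3800 Ω = 380 × 10^1.
3 → orange
8 → grey
0 → black
Multiplier 10^1 → brown.
±2% tolerance → red.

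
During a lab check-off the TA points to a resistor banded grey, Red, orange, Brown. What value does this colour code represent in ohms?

Grey → 8 (first significant figure)
Red → 2 (second significant figure)
Orange → ×10^3 multiplier
82 × 1000 = 82000 Ω

82000 Ω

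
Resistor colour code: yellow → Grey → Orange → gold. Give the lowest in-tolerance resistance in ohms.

45600 Ω

Yellow → 4 (first significant figure)
Grey → 8 (second significant figure)
Orange → ×10^3 multiplier
Gold → ±5% tolerance
48 × 1000 = 48000 Ω
Lowest = 48000 × (1 − 5/100) = 45600 Ω.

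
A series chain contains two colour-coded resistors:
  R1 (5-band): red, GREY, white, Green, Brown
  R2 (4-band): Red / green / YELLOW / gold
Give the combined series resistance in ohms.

29150000 Ω

R1: red, grey, white → 289; green ×10^5 → 28900000 Ω.
R2: red, green → 25; yellow ×10^4 → 250000 Ω.
Series: 28900000 + 250000 = 29150000 Ω.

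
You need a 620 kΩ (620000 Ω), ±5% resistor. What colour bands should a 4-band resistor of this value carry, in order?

blue, red, yellow, gold

620000 Ω = 62 × 10^4.
6 → blue
2 → red
Multiplier 10^4 → yellow.
±5% tolerance → gold.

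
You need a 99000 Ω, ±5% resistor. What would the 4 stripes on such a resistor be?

white, white, orange, gold

99000 Ω = 99 × 10^3.
9 → white
9 → white
Multiplier 10^3 → orange.
±5% tolerance → gold.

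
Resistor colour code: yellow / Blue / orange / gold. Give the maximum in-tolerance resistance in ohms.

48300 Ω

Yellow → 4 (first significant figure)
Blue → 6 (second significant figure)
Orange → ×10^3 multiplier
Gold → ±5% tolerance
46 × 1000 = 46000 Ω
Maximum = 46000 × (1 + 5/100) = 48300 Ω.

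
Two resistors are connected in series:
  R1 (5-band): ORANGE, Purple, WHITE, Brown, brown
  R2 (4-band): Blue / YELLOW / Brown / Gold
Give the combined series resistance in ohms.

4430 Ω

R1: orange, violet, white → 379; brown ×10 → 3790 Ω.
R2: blue, yellow → 64; brown ×10 → 640 Ω.
Series: 3790 + 640 = 4430 Ω.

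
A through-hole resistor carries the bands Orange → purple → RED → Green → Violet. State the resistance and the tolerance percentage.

Orange → 3 (first significant figure)
Violet → 7 (second significant figure)
Red → 2 (third significant figure)
Green → ×10^5 multiplier
Violet → ±0.1% tolerance
372 × 100000 = 37200000 Ω

37200000 Ω ±0.1%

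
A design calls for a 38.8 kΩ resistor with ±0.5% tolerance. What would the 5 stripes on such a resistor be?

orange, grey, grey, red, green

38800 Ω = 388 × 10^2.
3 → orange
8 → grey
8 → grey
Multiplier 10^2 → red.
±0.5% tolerance → green.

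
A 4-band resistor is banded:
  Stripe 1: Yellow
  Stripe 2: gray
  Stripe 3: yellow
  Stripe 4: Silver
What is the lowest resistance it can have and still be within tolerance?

Yellow → 4 (first significant figure)
Grey → 8 (second significant figure)
Yellow → ×10^4 multiplier
Silver → ±10% tolerance
48 × 10000 = 480000 Ω
Lowest = 480000 × (1 − 10/100) = 432000 Ω.

432000 Ω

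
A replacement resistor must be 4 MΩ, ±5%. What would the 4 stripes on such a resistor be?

4000000 Ω = 40 × 10^5.
4 → yellow
0 → black
Multiplier 10^5 → green.
±5% tolerance → gold.

yellow, black, green, gold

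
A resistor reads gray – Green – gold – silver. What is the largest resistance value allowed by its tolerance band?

Grey → 8 (first significant figure)
Green → 5 (second significant figure)
Gold → ×0.1 multiplier
Silver → ±10% tolerance
85 × 0.1 = 8.5 Ω
Largest = 8.5 × (1 + 10/100) = 9.35 Ω.

9.35 Ω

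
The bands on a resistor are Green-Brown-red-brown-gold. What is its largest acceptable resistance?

Green → 5 (first significant figure)
Brown → 1 (second significant figure)
Red → 2 (third significant figure)
Brown → ×10 multiplier
Gold → ±5% tolerance
512 × 10 = 5120 Ω
Largest = 5120 × (1 + 5/100) = 5376 Ω.

5376 Ω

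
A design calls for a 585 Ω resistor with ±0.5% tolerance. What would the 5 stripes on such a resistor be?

585 Ω = 585 × 10^0.
5 → green
8 → grey
5 → green
Multiplier 10^0 → black.
±0.5% tolerance → green.

green, grey, green, black, green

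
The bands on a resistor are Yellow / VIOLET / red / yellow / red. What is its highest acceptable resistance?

Yellow → 4 (first significant figure)
Violet → 7 (second significant figure)
Red → 2 (third significant figure)
Yellow → ×10^4 multiplier
Red → ±2% tolerance
472 × 10000 = 4720000 Ω
Highest = 4720000 × (1 + 2/100) = 4814400 Ω.

4814400 Ω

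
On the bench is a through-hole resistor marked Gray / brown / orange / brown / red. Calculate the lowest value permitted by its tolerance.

7967.4 Ω

Grey → 8 (first significant figure)
Brown → 1 (second significant figure)
Orange → 3 (third significant figure)
Brown → ×10 multiplier
Red → ±2% tolerance
813 × 10 = 8130 Ω
Lowest = 8130 × (1 − 2/100) = 7967.4 Ω.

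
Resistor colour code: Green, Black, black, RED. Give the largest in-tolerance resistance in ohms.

Green → 5 (first significant figure)
Black → 0 (second significant figure)
Black → ×1 multiplier
Red → ±2% tolerance
50 × 1 = 50 Ω
Largest = 50 × (1 + 2/100) = 51 Ω.

51 Ω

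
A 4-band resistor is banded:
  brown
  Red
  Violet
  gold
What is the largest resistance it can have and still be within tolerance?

Brown → 1 (first significant figure)
Red → 2 (second significant figure)
Violet → ×10^7 multiplier
Gold → ±5% tolerance
12 × 10000000 = 120000000 Ω
Largest = 120000000 × (1 + 5/100) = 126000000 Ω.

126000000 Ω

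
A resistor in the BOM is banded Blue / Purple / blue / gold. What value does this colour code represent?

Blue → 6 (first significant figure)
Violet → 7 (second significant figure)
Blue → ×10^6 multiplier
67 × 1000000 = 67000000 Ω

67000000 Ω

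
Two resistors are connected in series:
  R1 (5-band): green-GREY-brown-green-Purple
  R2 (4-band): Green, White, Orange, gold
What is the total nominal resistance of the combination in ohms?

R1: green, grey, brown → 581; green ×10^5 → 58100000 Ω.
R2: green, white → 59; orange ×10^3 → 59000 Ω.
Series: 58100000 + 59000 = 58159000 Ω.

58159000 Ω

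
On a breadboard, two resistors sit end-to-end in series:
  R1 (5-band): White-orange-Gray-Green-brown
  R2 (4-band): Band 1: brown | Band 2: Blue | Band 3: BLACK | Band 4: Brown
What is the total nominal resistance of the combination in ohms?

R1: white, orange, grey → 938; green ×10^5 → 93800000 Ω.
R2: brown, blue → 16; black ×1 → 16 Ω.
Series: 93800000 + 16 = 93800016 Ω.

93800016 Ω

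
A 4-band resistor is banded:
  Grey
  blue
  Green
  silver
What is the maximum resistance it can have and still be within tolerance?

Grey → 8 (first significant figure)
Blue → 6 (second significant figure)
Green → ×10^5 multiplier
Silver → ±10% tolerance
86 × 100000 = 8600000 Ω
Maximum = 8600000 × (1 + 10/100) = 9460000 Ω.

9460000 Ω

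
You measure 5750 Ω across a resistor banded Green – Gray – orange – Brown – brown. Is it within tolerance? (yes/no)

Green → 5 (first significant figure)
Grey → 8 (second significant figure)
Orange → 3 (third significant figure)
Brown → ×10 multiplier
Brown → ±1% tolerance
583 × 10 = 5830 Ω
Allowed range: 5771.7 Ω to 5888.3 Ω.
5750 Ω lies outside that range.

no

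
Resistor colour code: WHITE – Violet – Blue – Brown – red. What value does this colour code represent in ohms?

White → 9 (first significant figure)
Violet → 7 (second significant figure)
Blue → 6 (third significant figure)
Brown → ×10 multiplier
976 × 10 = 9760 Ω

9760 Ω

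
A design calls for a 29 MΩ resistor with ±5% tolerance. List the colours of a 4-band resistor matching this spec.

29000000 Ω = 29 × 10^6.
2 → red
9 → white
Multiplier 10^6 → blue.
±5% tolerance → gold.

red, white, blue, gold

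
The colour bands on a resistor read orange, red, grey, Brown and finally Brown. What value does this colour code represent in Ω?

3280 Ω

Orange → 3 (first significant figure)
Red → 2 (second significant figure)
Grey → 8 (third significant figure)
Brown → ×10 multiplier
328 × 10 = 3280 Ω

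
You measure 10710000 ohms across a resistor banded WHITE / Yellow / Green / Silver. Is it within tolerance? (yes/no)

no

White → 9 (first significant figure)
Yellow → 4 (second significant figure)
Green → ×10^5 multiplier
Silver → ±10% tolerance
94 × 100000 = 9400000 Ω
Allowed range: 8460000 Ω to 10340000 Ω.
10710000 ohms lies outside that range.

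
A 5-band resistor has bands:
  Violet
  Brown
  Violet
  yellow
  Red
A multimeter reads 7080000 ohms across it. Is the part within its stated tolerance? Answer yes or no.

yes

Violet → 7 (first significant figure)
Brown → 1 (second significant figure)
Violet → 7 (third significant figure)
Yellow → ×10^4 multiplier
Red → ±2% tolerance
717 × 10000 = 7170000 Ω
Allowed range: 7026600 Ω to 7313400 Ω.
7080000 ohms lies inside that range.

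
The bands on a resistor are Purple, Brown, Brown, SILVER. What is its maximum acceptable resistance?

781 Ω

Violet → 7 (first significant figure)
Brown → 1 (second significant figure)
Brown → ×10 multiplier
Silver → ±10% tolerance
71 × 10 = 710 Ω
Maximum = 710 × (1 + 10/100) = 781 Ω.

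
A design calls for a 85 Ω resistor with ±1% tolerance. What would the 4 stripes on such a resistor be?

85 Ω = 85 × 10^0.
8 → grey
5 → green
Multiplier 10^0 → black.
±1% tolerance → brown.

grey, green, black, brown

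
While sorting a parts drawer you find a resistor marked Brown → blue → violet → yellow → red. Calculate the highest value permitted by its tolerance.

1703400 Ω

Brown → 1 (first significant figure)
Blue → 6 (second significant figure)
Violet → 7 (third significant figure)
Yellow → ×10^4 multiplier
Red → ±2% tolerance
167 × 10000 = 1670000 Ω
Highest = 1670000 × (1 + 2/100) = 1703400 Ω.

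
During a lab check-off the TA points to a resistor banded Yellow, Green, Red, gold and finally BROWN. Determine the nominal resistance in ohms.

45.2 Ω

Yellow → 4 (first significant figure)
Green → 5 (second significant figure)
Red → 2 (third significant figure)
Gold → ×0.1 multiplier
452 × 0.1 = 45.2 Ω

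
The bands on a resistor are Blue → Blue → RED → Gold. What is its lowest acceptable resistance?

6270 Ω

Blue → 6 (first significant figure)
Blue → 6 (second significant figure)
Red → ×10^2 multiplier
Gold → ±5% tolerance
66 × 100 = 6600 Ω
Lowest = 6600 × (1 − 5/100) = 6270 Ω.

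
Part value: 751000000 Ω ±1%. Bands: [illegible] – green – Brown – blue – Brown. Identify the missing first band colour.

violet

751000000 Ω = 751 × 10^6.
The first band gives digit 7 of the significand, and 7 is violet.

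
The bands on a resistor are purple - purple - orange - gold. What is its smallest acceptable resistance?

73150 Ω

Violet → 7 (first significant figure)
Violet → 7 (second significant figure)
Orange → ×10^3 multiplier
Gold → ±5% tolerance
77 × 1000 = 77000 Ω
Smallest = 77000 × (1 − 5/100) = 73150 Ω.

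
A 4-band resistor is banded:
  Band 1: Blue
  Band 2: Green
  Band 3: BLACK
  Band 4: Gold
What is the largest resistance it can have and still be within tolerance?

Blue → 6 (first significant figure)
Green → 5 (second significant figure)
Black → ×1 multiplier
Gold → ±5% tolerance
65 × 1 = 65 Ω
Largest = 65 × (1 + 5/100) = 68.25 Ω.

68.25 Ω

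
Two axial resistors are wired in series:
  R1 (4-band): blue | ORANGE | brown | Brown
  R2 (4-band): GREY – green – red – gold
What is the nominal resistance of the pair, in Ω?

R1: blue, orange → 63; brown ×10 → 630 Ω.
R2: grey, green → 85; red ×10^2 → 8500 Ω.
Series: 630 + 8500 = 9130 Ω.

9130 Ω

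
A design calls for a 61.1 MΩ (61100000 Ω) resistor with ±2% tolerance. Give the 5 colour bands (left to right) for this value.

blue, brown, brown, green, red

61100000 Ω = 611 × 10^5.
6 → blue
1 → brown
1 → brown
Multiplier 10^5 → green.
±2% tolerance → red.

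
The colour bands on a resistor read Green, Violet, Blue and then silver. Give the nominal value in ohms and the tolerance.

Green → 5 (first significant figure)
Violet → 7 (second significant figure)
Blue → ×10^6 multiplier
Silver → ±10% tolerance
57 × 1000000 = 57000000 Ω

57000000 Ω ±10%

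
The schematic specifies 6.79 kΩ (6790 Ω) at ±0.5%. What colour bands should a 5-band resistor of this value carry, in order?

blue, violet, white, brown, green

6790 Ω = 679 × 10^1.
6 → blue
7 → violet
9 → white
Multiplier 10^1 → brown.
±0.5% tolerance → green.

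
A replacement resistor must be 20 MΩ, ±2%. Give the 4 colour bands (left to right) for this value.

red, black, blue, red

20000000 Ω = 20 × 10^6.
2 → red
0 → black
Multiplier 10^6 → blue.
±2% tolerance → red.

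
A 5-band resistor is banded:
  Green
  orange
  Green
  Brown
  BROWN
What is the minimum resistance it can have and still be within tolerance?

5296.5 Ω

Green → 5 (first significant figure)
Orange → 3 (second significant figure)
Green → 5 (third significant figure)
Brown → ×10 multiplier
Brown → ±1% tolerance
535 × 10 = 5350 Ω
Minimum = 5350 × (1 − 1/100) = 5296.5 Ω.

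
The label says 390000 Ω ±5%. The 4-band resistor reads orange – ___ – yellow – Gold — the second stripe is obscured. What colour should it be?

white

390000 Ω = 39 × 10^4.
The second band gives digit 9 of the significand, and 9 is white.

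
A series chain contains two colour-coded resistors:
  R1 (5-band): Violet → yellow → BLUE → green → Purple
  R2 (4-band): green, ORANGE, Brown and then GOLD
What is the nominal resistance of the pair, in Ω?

R1: violet, yellow, blue → 746; green ×10^5 → 74600000 Ω.
R2: green, orange → 53; brown ×10 → 530 Ω.
Series: 74600000 + 530 = 74600530 Ω.

74600530 Ω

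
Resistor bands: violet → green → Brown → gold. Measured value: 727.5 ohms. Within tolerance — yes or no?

Violet → 7 (first significant figure)
Green → 5 (second significant figure)
Brown → ×10 multiplier
Gold → ±5% tolerance
75 × 10 = 750 Ω
Allowed range: 712.5 Ω to 787.5 Ω.
727.5 ohms lies inside that range.

yes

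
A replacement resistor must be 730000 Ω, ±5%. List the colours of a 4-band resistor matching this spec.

730000 Ω = 73 × 10^4.
7 → violet
3 → orange
Multiplier 10^4 → yellow.
±5% tolerance → gold.

violet, orange, yellow, gold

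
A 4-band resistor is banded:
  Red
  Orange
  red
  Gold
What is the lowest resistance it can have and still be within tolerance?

2185 Ω

Red → 2 (first significant figure)
Orange → 3 (second significant figure)
Red → ×10^2 multiplier
Gold → ±5% tolerance
23 × 100 = 2300 Ω
Lowest = 2300 × (1 − 5/100) = 2185 Ω.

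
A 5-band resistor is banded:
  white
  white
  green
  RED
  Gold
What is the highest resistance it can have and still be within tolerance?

White → 9 (first significant figure)
White → 9 (second significant figure)
Green → 5 (third significant figure)
Red → ×10^2 multiplier
Gold → ±5% tolerance
995 × 100 = 99500 Ω
Highest = 99500 × (1 + 5/100) = 104475 Ω.

104475 Ω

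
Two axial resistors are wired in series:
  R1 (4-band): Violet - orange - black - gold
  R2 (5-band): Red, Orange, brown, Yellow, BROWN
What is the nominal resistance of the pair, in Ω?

2310073 Ω

R1: violet, orange → 73; black ×1 → 73 Ω.
R2: red, orange, brown → 231; yellow ×10^4 → 2310000 Ω.
Series: 73 + 2310000 = 2310073 Ω.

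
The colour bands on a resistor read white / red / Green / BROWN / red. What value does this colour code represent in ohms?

White → 9 (first significant figure)
Red → 2 (second significant figure)
Green → 5 (third significant figure)
Brown → ×10 multiplier
925 × 10 = 9250 Ω

9250 Ω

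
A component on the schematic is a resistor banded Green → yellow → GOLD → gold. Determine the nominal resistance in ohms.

5.4 Ω

Green → 5 (first significant figure)
Yellow → 4 (second significant figure)
Gold → ×0.1 multiplier
54 × 0.1 = 5.4 Ω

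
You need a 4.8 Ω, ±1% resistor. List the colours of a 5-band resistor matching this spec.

yellow, grey, black, silver, brown

4.8 Ω = 480 × 10^-2.
4 → yellow
8 → grey
0 → black
Multiplier 10^-2 → silver.
±1% tolerance → brown.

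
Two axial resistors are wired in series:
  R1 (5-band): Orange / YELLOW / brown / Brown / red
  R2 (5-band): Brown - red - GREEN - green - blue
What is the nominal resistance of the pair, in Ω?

12503410 Ω

R1: orange, yellow, brown → 341; brown ×10 → 3410 Ω.
R2: brown, red, green → 125; green ×10^5 → 12500000 Ω.
Series: 3410 + 12500000 = 12503410 Ω.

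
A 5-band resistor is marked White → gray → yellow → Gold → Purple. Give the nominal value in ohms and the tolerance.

98.4 Ω ±0.1%

White → 9 (first significant figure)
Grey → 8 (second significant figure)
Yellow → 4 (third significant figure)
Gold → ×0.1 multiplier
Violet → ±0.1% tolerance
984 × 0.1 = 98.4 Ω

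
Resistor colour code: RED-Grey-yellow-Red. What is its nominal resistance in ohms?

280000 Ω

Red → 2 (first significant figure)
Grey → 8 (second significant figure)
Yellow → ×10^4 multiplier
28 × 10000 = 280000 Ω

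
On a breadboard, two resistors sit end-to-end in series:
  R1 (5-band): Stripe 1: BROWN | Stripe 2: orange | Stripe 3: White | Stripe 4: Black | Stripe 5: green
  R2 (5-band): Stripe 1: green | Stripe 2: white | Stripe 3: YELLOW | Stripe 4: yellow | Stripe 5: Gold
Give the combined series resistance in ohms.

5940139 Ω

R1: brown, orange, white → 139; black ×1 → 139 Ω.
R2: green, white, yellow → 594; yellow ×10^4 → 5940000 Ω.
Series: 139 + 5940000 = 5940139 Ω.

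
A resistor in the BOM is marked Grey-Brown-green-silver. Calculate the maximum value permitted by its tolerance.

Grey → 8 (first significant figure)
Brown → 1 (second significant figure)
Green → ×10^5 multiplier
Silver → ±10% tolerance
81 × 100000 = 8100000 Ω
Maximum = 8100000 × (1 + 10/100) = 8910000 Ω.

8910000 Ω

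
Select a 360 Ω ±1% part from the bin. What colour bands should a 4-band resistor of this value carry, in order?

orange, blue, brown, brown

360 Ω = 36 × 10^1.
3 → orange
6 → blue
Multiplier 10^1 → brown.
±1% tolerance → brown.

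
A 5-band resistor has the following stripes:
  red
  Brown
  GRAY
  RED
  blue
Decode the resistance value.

Red → 2 (first significant figure)
Brown → 1 (second significant figure)
Grey → 8 (third significant figure)
Red → ×10^2 multiplier
218 × 100 = 21800 Ω

21800 Ω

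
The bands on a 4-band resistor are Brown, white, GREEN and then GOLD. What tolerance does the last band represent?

The last band, gold, is the tolerance band.
Gold corresponds to ±5%.

±5%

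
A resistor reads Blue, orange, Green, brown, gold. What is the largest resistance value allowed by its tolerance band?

Blue → 6 (first significant figure)
Orange → 3 (second significant figure)
Green → 5 (third significant figure)
Brown → ×10 multiplier
Gold → ±5% tolerance
635 × 10 = 6350 Ω
Largest = 6350 × (1 + 5/100) = 6667.5 Ω.

6667.5 Ω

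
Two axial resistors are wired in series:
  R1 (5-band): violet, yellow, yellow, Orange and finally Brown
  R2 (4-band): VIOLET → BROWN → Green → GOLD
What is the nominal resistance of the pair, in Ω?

7844000 Ω

R1: violet, yellow, yellow → 744; orange ×10^3 → 744000 Ω.
R2: violet, brown → 71; green ×10^5 → 7100000 Ω.
Series: 744000 + 7100000 = 7844000 Ω.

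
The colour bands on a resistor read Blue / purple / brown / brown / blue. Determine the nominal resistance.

6710 Ω

Blue → 6 (first significant figure)
Violet → 7 (second significant figure)
Brown → 1 (third significant figure)
Brown → ×10 multiplier
671 × 10 = 6710 Ω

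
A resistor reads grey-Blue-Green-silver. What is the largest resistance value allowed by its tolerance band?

9460000 Ω

Grey → 8 (first significant figure)
Blue → 6 (second significant figure)
Green → ×10^5 multiplier
Silver → ±10% tolerance
86 × 100000 = 8600000 Ω
Largest = 8600000 × (1 + 10/100) = 9460000 Ω.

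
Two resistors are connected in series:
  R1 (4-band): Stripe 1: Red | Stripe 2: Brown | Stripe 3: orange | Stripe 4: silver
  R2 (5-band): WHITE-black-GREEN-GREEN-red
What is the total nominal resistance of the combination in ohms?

90521000 Ω

R1: red, brown → 21; orange ×10^3 → 21000 Ω.
R2: white, black, green → 905; green ×10^5 → 90500000 Ω.
Series: 21000 + 90500000 = 90521000 Ω.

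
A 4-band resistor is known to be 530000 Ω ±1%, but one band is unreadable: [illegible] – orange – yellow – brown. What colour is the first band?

530000 Ω = 53 × 10^4.
The first band gives digit 5 of the significand, and 5 is green.

green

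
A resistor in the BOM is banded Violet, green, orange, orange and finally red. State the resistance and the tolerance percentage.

753000 Ω ±2%

Violet → 7 (first significant figure)
Green → 5 (second significant figure)
Orange → 3 (third significant figure)
Orange → ×10^3 multiplier
Red → ±2% tolerance
753 × 1000 = 753000 Ω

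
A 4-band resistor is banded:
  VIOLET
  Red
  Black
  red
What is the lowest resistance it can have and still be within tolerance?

Violet → 7 (first significant figure)
Red → 2 (second significant figure)
Black → ×1 multiplier
Red → ±2% tolerance
72 × 1 = 72 Ω
Lowest = 72 × (1 − 2/100) = 70.56 Ω.

70.56 Ω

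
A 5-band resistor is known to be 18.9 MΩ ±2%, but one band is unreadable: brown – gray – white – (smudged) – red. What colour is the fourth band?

green

18900000 Ω = 189 × 10^5.
The fourth band is the multiplier, 10^5, which is green.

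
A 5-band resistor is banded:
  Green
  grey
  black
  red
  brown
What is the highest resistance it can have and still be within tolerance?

58580 Ω

Green → 5 (first significant figure)
Grey → 8 (second significant figure)
Black → 0 (third significant figure)
Red → ×10^2 multiplier
Brown → ±1% tolerance
580 × 100 = 58000 Ω
Highest = 58000 × (1 + 1/100) = 58580 Ω.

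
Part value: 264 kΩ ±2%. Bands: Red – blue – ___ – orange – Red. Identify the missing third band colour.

yellow

264000 Ω = 264 × 10^3.
The third band gives digit 4 of the significand, and 4 is yellow.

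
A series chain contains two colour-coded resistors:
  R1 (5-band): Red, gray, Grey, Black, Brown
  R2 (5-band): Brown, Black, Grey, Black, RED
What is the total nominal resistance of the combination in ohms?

R1: red, grey, grey → 288; black ×1 → 288 Ω.
R2: brown, black, grey → 108; black ×1 → 108 Ω.
Series: 288 + 108 = 396 Ω.

396 Ω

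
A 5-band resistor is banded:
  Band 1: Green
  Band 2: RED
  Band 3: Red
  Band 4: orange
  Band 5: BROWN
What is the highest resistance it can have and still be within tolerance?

Green → 5 (first significant figure)
Red → 2 (second significant figure)
Red → 2 (third significant figure)
Orange → ×10^3 multiplier
Brown → ±1% tolerance
522 × 1000 = 522000 Ω
Highest = 522000 × (1 + 1/100) = 527220 Ω.

527220 Ω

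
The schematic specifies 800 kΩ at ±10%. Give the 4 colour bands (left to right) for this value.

800000 Ω = 80 × 10^4.
8 → grey
0 → black
Multiplier 10^4 → yellow.
±10% tolerance → silver.

grey, black, yellow, silver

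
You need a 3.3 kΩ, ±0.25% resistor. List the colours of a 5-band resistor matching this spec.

orange, orange, black, brown, blue

3300 Ω = 330 × 10^1.
3 → orange
3 → orange
0 → black
Multiplier 10^1 → brown.
±0.25% tolerance → blue.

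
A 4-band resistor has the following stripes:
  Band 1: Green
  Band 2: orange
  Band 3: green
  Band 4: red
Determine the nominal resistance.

Green → 5 (first significant figure)
Orange → 3 (second significant figure)
Green → ×10^5 multiplier
53 × 100000 = 5300000 Ω

5300000 Ω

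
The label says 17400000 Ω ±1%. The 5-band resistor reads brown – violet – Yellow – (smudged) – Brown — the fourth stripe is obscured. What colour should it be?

17400000 Ω = 174 × 10^5.
The fourth band is the multiplier, 10^5, which is green.

green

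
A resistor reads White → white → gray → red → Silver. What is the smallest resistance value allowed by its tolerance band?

White → 9 (first significant figure)
White → 9 (second significant figure)
Grey → 8 (third significant figure)
Red → ×10^2 multiplier
Silver → ±10% tolerance
998 × 100 = 99800 Ω
Smallest = 99800 × (1 − 10/100) = 89820 Ω.

89820 Ω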